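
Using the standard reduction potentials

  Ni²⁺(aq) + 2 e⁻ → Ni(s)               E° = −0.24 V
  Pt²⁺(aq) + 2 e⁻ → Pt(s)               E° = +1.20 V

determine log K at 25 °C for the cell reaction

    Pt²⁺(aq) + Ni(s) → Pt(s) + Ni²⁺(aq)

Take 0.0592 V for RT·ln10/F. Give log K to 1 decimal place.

log K = 48.6

The Pt²⁺/Pt couple is reduced (cathode); E°cell = +1.20 − (−0.24) = +1.44 V with n = 2.
At equilibrium E = 0, so log K = nE°cell / 0.0592 = (2)(+1.44) / 0.0592 = 48.6.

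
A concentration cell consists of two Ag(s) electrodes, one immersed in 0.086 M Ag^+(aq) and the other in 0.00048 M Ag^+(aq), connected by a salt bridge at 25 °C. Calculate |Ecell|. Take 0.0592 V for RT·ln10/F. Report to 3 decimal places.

0.133 V

For a concentration cell E°cell = 0, since both electrodes use the same couple.
The compartment with the higher Ag^+(aq) concentration (0.086 M) acts as the cathode; ions are reduced there and produced at the dilute (0.00048 M) anode.
With n = 1, Ecell = −(0.0592/1)·log([dilute]/[conc]) = −(0.0592/1)·log(0.00048/0.086) = +0.133 V.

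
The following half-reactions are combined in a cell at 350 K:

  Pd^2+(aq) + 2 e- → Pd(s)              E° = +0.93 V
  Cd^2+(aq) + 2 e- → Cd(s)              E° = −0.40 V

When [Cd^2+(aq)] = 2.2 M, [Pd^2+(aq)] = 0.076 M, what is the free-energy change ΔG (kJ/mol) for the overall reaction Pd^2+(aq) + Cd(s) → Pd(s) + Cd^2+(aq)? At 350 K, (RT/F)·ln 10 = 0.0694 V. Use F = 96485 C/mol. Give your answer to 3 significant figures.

The standard cell potential is +0.93 − (−0.40) = +1.33 V, with n = 2 electrons in the balanced equation.
Q = [Cd^2+(aq)] / [Pd^2+(aq)] = 28.9, so log Q = 1.462 and E = +1.33 − (0.0694/2)(1.462) = +1.2793 V.
ΔG = −nFE = −(2)(96485)(+1.2793) J/mol = −247 kJ/mol.

−247 kJ/mol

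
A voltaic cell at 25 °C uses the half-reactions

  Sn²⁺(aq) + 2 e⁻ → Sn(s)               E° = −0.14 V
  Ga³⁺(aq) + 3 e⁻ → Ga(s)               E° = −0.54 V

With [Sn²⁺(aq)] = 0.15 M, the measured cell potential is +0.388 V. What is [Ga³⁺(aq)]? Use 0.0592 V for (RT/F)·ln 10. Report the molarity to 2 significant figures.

0.24 M

With Sn²⁺/Sn at the cathode and Ga³⁺/Ga at the anode, E°cell = −0.14 − (−0.54) = +0.40 V (n = 6).
Since E = E° − (0.0592/n)·log Q, log Q = n(E° − E)/0.0592 = 1.216.
For 3 Sn²⁺(aq) + 2 Ga(s) → 3 Sn(s) + 2 Ga³⁺(aq), the reaction quotient is Q = [Ga³⁺(aq)]^2 / [Sn²⁺(aq)]^3.
Substituting the known concentrations and solving, log [Ga³⁺(aq)] = −0.628 and [Ga³⁺(aq)] = 0.24 M.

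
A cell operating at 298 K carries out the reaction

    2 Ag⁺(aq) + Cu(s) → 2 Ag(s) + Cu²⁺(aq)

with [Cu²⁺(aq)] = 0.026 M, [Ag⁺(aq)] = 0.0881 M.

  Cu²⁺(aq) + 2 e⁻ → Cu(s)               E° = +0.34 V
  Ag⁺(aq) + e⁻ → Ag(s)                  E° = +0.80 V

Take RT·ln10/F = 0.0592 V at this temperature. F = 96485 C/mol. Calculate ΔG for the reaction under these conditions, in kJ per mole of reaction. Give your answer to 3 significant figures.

The standard cell potential is +0.80 − (+0.34) = +0.46 V, with n = 2 electrons in the balanced equation.
Q = [Cu²⁺(aq)] / [Ag⁺(aq)]^2 = 3.35, so log Q = 0.525 and E = +0.46 − (0.0592/2)(0.525) = +0.4445 V.
Finally ΔG = −nFE = −(2)(96485 C/mol)(+0.4445 V) = −85.8 kJ/mol.

−85.8 kJ/mol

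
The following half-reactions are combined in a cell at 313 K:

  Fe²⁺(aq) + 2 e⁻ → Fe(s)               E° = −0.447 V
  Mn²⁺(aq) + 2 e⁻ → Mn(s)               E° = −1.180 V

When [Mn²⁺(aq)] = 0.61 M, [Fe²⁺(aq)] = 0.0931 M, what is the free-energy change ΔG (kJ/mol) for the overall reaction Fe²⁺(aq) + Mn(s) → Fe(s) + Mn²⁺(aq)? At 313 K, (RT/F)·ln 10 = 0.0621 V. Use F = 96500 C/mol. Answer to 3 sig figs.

The standard cell potential is −0.447 − (−1.180) = +0.733 V, with n = 2 electrons in the balanced equation.
The reaction quotient is [Mn²⁺(aq)] / [Fe²⁺(aq)] = 6.55; by Nernst, E = +0.733 − (0.0621/2)(0.816) = +0.7077 V.
Then ΔG = −nFE = −2 × 96500 × +0.7077 J/mol = −137 kJ/mol.

−137 kJ/mol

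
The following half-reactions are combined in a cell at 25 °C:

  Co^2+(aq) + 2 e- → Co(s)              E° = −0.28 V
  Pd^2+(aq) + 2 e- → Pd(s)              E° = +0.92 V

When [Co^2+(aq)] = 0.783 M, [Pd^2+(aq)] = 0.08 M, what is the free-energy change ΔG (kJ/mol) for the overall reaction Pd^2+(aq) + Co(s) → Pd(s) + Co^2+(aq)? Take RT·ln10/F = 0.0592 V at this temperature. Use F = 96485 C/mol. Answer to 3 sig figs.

−226 kJ/mol

The standard cell potential is +0.92 − (−0.28) = +1.20 V, with n = 2 electrons in the balanced equation.
Here Q = [Co^2+(aq)] / [Pd^2+(aq)] = 9.79 (log Q = 0.991), giving E = +1.20 − (0.0592/2)·(0.991) = +1.1707 V.
Finally ΔG = −nFE = −(2)(96485 C/mol)(+1.1707 V) = −226 kJ/mol.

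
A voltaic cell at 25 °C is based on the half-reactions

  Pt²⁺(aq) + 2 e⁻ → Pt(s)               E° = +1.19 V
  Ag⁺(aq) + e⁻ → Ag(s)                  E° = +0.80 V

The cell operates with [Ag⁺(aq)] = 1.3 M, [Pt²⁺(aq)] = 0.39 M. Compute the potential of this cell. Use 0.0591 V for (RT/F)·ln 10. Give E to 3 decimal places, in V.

+0.371 V

Since E°(Pt²⁺/Pt) > E°(Ag⁺/Ag), Pt²⁺/Pt serves as the cathode.
E°cell = E°cat − E°an = +1.19 − (+0.80) = +0.39 V; n = 2.
For the overall reaction Pt²⁺(aq) + 2 Ag(s) → Pt(s) + 2 Ag⁺(aq), Q = [Ag⁺(aq)]^2 / [Pt²⁺(aq)] = 4.33, giving log Q = 0.637.
Applying E = E° − (RT ln10/nF)·log Q gives +0.39 − (0.0591/2)(0.637) = +0.371 V.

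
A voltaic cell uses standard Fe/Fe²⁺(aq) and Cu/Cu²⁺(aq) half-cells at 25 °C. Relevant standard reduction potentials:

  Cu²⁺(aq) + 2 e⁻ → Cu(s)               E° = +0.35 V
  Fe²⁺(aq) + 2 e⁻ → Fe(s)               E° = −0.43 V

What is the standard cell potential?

+0.78 V

Of the two couples in this cell, the one with the more positive reduction potential is reduced at the cathode: here that is Cu²⁺/Cu (+0.35 V); Fe²⁺/Fe (−0.43 V) is the anode.
E°cell = E°(cathode) − E°(anode) = +0.35 − (−0.43) = +0.78 V.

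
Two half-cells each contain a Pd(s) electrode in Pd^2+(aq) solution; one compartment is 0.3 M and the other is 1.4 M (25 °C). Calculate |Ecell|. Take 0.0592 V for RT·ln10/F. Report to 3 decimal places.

0.020 V

For a concentration cell E°cell = 0, since both electrodes use the same couple.
The compartment with the higher Pd^2+(aq) concentration (1.4 M) acts as the cathode; ions are reduced there and produced at the dilute (0.3 M) anode.
With n = 2, Ecell = −(0.0592/2)·log([dilute]/[conc]) = −(0.0592/2)·log(0.3/1.4) = +0.020 V.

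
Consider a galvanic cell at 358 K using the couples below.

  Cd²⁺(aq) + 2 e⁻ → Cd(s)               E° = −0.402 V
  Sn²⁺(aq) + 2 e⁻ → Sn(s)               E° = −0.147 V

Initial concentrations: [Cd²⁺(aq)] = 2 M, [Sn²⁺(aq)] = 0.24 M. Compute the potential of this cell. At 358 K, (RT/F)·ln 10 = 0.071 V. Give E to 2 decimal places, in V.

The Sn²⁺/Sn couple has the more positive E°, so it is the cathode; Cd²⁺/Cd is the anode.
E°cell = −0.147 − (−0.402) = +0.255 V, with n = 2 electrons transferred.
For the overall reaction Sn²⁺(aq) + Cd(s) → Sn(s) + Cd²⁺(aq), Q = [Cd²⁺(aq)] / [Sn²⁺(aq)] = 8.33, giving log Q = 0.921.
Applying E = E° − (RT ln10/nF)·log Q gives +0.255 − (0.071/2)(0.921) = +0.22 V.

+0.22 V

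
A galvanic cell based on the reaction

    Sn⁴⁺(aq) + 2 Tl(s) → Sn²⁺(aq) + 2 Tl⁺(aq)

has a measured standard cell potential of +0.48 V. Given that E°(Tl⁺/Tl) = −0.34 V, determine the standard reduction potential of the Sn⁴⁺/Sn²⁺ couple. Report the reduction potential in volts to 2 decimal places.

In the reaction as written the Sn⁴⁺/Sn²⁺ couple is reduced (cathode) and Tl⁺/Tl is oxidized (anode), so E°cell = E°(Sn⁴⁺/Sn²⁺) − E°(Tl⁺/Tl).
E°(Sn⁴⁺/Sn²⁺) = E°cell + E°(anode) = +0.48 + (−0.34) = +0.14 V.

+0.14 V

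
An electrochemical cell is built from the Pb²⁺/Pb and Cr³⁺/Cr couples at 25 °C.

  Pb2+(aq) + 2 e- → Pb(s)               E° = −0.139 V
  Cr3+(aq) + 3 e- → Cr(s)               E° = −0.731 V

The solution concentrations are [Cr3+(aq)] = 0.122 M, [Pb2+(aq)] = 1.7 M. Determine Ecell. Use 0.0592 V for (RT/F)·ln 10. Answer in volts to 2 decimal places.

+0.62 V

The Pb²⁺/Pb couple has the more positive E°, so it is the cathode; Cr³⁺/Cr is the anode.
E°cell = −0.139 − (−0.731) = +0.592 V, with n = 6 electrons transferred.
The balanced reaction is 3 Pb2+(aq) + 2 Cr(s) → 3 Pb(s) + 2 Cr3+(aq), so Q = [Cr3+(aq)]^2 / [Pb2+(aq)]^3 = 0.00303 and log Q = −2.519.
By the Nernst equation, E = +0.592 − (0.0592/6)·(−2.519) = +0.62 V.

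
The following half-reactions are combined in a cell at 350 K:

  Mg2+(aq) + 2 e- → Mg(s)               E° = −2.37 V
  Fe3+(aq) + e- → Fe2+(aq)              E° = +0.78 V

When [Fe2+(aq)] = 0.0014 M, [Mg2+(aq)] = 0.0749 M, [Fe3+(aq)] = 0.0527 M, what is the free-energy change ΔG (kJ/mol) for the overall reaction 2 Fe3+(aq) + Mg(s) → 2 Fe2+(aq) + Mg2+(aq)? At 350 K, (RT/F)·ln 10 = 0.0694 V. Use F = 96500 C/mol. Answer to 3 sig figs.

With Fe³⁺/Fe²⁺ reduced at the cathode, E°cell = +0.78 − (−2.37) = +3.15 V and n = 2.
Here Q = ([Fe2+(aq)]^2·[Mg2+(aq)]) / [Fe3+(aq)]^2 = 5.29×10^−5 (log Q = −4.277), giving E = +3.15 − (0.0694/2)·(−4.277) = +3.2984 V.
Finally ΔG = −nFE = −(2)(96500 C/mol)(+3.2984 V) = −637 kJ/mol.

−637 kJ/mol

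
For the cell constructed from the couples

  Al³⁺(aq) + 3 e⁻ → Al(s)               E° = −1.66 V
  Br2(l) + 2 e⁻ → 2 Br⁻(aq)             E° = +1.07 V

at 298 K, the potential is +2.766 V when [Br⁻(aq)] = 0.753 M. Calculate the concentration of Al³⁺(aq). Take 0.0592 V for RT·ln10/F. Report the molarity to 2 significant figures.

0.035 M

With Br₂/Br⁻ at the cathode and Al³⁺/Al at the anode, E°cell = +1.07 − (−1.66) = +2.73 V (n = 6).
Since E = E° − (0.0592/n)·log Q, log Q = n(E° − E)/0.0592 = −3.649.
Balancing electrons gives 3 Br2(l) + 2 Al(s) → 6 Br⁻(aq) + 2 Al³⁺(aq); thus Q = [Br⁻(aq)]^6·[Al³⁺(aq)]^2.
Substituting the known concentrations and solving, log [Al³⁺(aq)] = −1.455 and [Al³⁺(aq)] = 0.035 M.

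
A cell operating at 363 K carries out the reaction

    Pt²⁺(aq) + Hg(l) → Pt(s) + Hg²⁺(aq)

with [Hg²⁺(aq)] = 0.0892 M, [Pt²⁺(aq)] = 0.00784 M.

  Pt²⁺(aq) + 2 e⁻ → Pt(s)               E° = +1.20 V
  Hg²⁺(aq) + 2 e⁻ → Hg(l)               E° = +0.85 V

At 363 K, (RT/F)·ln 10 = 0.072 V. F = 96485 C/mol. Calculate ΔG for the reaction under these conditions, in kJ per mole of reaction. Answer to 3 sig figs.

−60.2 kJ/mol

With Pt²⁺/Pt reduced at the cathode, E°cell = +1.20 − (+0.85) = +0.35 V and n = 2.
Q = [Hg²⁺(aq)] / [Pt²⁺(aq)] = 11.4, so log Q = 1.056 and E = +0.35 − (0.072/2)(1.056) = +0.3120 V.
Finally ΔG = −nFE = −(2)(96485 C/mol)(+0.3120 V) = −60.2 kJ/mol.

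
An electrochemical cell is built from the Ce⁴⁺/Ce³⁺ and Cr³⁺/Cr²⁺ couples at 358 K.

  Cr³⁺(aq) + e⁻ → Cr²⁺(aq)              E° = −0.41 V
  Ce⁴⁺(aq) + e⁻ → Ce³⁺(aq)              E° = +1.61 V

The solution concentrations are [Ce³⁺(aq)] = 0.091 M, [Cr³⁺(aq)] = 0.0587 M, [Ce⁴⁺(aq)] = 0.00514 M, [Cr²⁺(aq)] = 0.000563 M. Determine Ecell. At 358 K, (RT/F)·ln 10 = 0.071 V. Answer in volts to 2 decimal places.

+1.79 V

Since E°(Ce⁴⁺/Ce³⁺) > E°(Cr³⁺/Cr²⁺), Ce⁴⁺/Ce³⁺ serves as the cathode.
E°cell = +1.61 − (−0.41) = +2.02 V, with n = 1 electron transferred.
Balancing gives Ce⁴⁺(aq) + Cr²⁺(aq) → Ce³⁺(aq) + Cr³⁺(aq); hence Q = ([Ce³⁺(aq)]·[Cr³⁺(aq)]) / ([Ce⁴⁺(aq)]·[Cr²⁺(aq)]) = 1.85×10^3 (log Q = 3.266).
Applying E = E° − (RT ln10/nF)·log Q gives +2.02 − (0.071/1)(3.266) = +1.79 V.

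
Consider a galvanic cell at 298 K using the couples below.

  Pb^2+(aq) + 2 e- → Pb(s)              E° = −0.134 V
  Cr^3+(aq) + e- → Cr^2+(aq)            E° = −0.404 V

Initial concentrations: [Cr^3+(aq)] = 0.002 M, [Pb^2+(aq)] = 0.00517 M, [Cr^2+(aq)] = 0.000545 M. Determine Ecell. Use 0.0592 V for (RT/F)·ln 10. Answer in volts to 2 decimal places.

+0.17 V

Since E°(Pb²⁺/Pb) > E°(Cr³⁺/Cr²⁺), Pb²⁺/Pb serves as the cathode.
E°cell = E°cat − E°an = −0.134 − (−0.404) = +0.270 V; n = 2.
Balancing gives Pb^2+(aq) + 2 Cr^2+(aq) → Pb(s) + 2 Cr^3+(aq); hence Q = [Cr^3+(aq)]^2 / ([Pb^2+(aq)]·[Cr^2+(aq)]^2) = 2.6×10^3 (log Q = 3.416).
E = E° − (0.0592/n)·log Q = +0.270 − (0.0592/2)(3.416) = +0.17 V.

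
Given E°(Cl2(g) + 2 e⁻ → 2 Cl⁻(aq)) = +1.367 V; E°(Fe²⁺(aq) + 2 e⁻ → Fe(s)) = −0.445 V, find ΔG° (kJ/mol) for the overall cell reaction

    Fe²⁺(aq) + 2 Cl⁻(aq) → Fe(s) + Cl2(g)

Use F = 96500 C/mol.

In the reaction as written Fe²⁺(aq) is reduced, so the Fe²⁺/Fe couple is the cathode and Cl₂/Cl⁻ is the anode.
E°cell = −0.445 − (+1.367) = −1.812 V; balancing electrons gives n = 2.
ΔG° = −nFE°cell = −(2)(96500)(−1.812) J/mol = +350 kJ/mol.

+350 kJ/mol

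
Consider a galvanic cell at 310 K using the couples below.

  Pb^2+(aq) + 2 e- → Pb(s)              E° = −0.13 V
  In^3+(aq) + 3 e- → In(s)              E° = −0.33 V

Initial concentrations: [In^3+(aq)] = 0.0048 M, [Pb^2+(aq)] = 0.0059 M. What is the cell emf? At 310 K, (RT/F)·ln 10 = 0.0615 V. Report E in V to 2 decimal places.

Since E°(Pb²⁺/Pb) > E°(In³⁺/In), Pb²⁺/Pb serves as the cathode.
E°cell = E°cat − E°an = −0.13 − (−0.33) = +0.20 V; n = 6.
Balancing gives 3 Pb^2+(aq) + 2 In(s) → 3 Pb(s) + 2 In^3+(aq); hence Q = [In^3+(aq)]^2 / [Pb^2+(aq)]^3 = 112 (log Q = 2.050).
By the Nernst equation, E = +0.20 − (0.0615/6)·(2.050) = +0.18 V.

+0.18 V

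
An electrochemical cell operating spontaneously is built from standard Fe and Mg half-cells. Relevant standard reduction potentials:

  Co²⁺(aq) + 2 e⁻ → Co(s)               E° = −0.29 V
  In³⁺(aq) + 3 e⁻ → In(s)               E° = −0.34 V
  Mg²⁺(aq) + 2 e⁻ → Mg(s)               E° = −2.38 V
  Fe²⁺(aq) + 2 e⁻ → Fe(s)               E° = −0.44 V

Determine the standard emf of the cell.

The Fe²⁺/Fe couple has the higher E°, so Fe ion is reduced (cathode) and Mg is oxidized (anode).
E°cell = E°(cathode) − E°(anode) = −0.44 − (−2.38) = +1.94 V.

+1.94 V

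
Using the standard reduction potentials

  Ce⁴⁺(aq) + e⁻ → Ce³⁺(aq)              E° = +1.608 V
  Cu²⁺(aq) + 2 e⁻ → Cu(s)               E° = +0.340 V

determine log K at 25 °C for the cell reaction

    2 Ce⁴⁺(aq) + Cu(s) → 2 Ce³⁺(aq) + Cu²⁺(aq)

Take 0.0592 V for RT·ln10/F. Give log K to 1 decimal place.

The Ce⁴⁺/Ce³⁺ couple is reduced (cathode); E°cell = +1.608 − (+0.340) = +1.268 V with n = 2.
At equilibrium E = 0, so log K = nE°cell / 0.0592 = (2)(+1.268) / 0.0592 = 42.8.

log K = 42.8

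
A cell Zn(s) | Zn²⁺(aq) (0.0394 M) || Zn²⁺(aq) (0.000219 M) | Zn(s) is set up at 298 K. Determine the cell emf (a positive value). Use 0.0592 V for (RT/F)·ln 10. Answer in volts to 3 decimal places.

0.067 V

For a concentration cell E°cell = 0, since both electrodes use the same couple.
The compartment with the higher Zn²⁺(aq) concentration (0.0394 M) acts as the cathode; ions are reduced there and produced at the dilute (0.000219 M) anode.
With n = 2, Ecell = −(0.0592/2)·log([dilute]/[conc]) = −(0.0592/2)·log(0.000219/0.0394) = +0.067 V.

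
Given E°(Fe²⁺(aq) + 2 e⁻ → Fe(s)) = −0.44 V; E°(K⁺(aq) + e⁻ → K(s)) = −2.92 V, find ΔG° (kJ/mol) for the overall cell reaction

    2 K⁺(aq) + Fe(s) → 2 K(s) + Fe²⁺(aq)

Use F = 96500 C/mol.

In the reaction as written K⁺(aq) is reduced, so the K⁺/K couple is the cathode and Fe²⁺/Fe is the anode.
E°cell = −2.92 − (−0.44) = −2.48 V; balancing electrons gives n = 2.
ΔG° = −nFE°cell = −(2)(96500)(−2.48) J/mol = +479 kJ/mol.

+479 kJ/mol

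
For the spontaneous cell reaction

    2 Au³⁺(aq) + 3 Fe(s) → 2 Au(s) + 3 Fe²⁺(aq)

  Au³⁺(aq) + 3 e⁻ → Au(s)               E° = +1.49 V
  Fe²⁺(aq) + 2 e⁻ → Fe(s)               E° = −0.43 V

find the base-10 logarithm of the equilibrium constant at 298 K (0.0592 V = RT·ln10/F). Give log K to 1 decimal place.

log K = 194.6

The Au³⁺/Au couple is reduced (cathode); E°cell = +1.49 − (−0.43) = +1.92 V with n = 6.
At equilibrium E = 0, so log K = nE°cell / 0.0592 = (6)(+1.92) / 0.0592 = 194.6.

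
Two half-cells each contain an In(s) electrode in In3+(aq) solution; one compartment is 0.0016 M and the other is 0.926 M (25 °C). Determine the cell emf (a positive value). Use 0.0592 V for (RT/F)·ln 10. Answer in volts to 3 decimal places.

For a concentration cell E°cell = 0, since both electrodes use the same couple.
The compartment with the higher In3+(aq) concentration (0.926 M) acts as the cathode; ions are reduced there and produced at the dilute (0.0016 M) anode.
With n = 3, Ecell = −(0.0592/3)·log([dilute]/[conc]) = −(0.0592/3)·log(0.0016/0.926) = +0.055 V.

0.055 V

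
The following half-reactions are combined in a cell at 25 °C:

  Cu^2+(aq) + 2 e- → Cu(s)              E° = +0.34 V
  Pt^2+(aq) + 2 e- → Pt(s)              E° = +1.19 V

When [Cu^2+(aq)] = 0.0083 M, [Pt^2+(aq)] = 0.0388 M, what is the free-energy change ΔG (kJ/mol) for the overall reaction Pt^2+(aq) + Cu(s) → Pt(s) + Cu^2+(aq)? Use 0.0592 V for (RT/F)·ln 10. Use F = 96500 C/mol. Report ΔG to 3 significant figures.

−168 kJ/mol

E°cell = +1.19 − (+0.34) = +0.85 V; the balanced reaction transfers n = 2 electrons.
The reaction quotient is [Cu^2+(aq)] / [Pt^2+(aq)] = 0.214; by Nernst, E = +0.85 − (0.0592/2)(−0.670) = +0.8698 V.
ΔG = −nFE = −(2)(96500)(+0.8698) J/mol = −168 kJ/mol.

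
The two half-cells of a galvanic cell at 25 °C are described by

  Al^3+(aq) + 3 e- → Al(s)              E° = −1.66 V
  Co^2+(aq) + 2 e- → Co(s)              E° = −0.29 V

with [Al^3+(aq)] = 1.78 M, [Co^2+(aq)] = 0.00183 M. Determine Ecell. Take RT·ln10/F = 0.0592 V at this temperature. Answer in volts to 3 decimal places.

The Co²⁺/Co couple has the more positive E°, so it is the cathode; Al³⁺/Al is the anode.
E°cell = E°cat − E°an = −0.29 − (−1.66) = +1.37 V; n = 6.
Balancing gives 3 Co^2+(aq) + 2 Al(s) → 3 Co(s) + 2 Al^3+(aq); hence Q = [Al^3+(aq)]^2 / [Co^2+(aq)]^3 = 5.17×10^8 (log Q = 8.713).
By the Nernst equation, E = +1.37 − (0.0592/6)·(8.713) = +1.284 V.

+1.284 V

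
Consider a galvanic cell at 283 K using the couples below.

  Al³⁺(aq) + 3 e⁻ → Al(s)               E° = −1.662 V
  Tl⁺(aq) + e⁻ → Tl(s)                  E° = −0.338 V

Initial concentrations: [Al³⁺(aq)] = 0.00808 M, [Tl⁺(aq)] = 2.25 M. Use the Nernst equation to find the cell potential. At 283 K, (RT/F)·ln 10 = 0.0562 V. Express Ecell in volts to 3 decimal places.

Since E°(Tl⁺/Tl) > E°(Al³⁺/Al), Tl⁺/Tl serves as the cathode.
E°cell = −0.338 − (−1.662) = +1.324 V, with n = 3 electrons transferred.
For the overall reaction 3 Tl⁺(aq) + Al(s) → 3 Tl(s) + Al³⁺(aq), Q = [Al³⁺(aq)] / [Tl⁺(aq)]^3 = 0.000709, giving log Q = −3.149.
Applying E = E° − (RT ln10/nF)·log Q gives +1.324 − (0.0562/3)(−3.149) = +1.383 V.

+1.383 V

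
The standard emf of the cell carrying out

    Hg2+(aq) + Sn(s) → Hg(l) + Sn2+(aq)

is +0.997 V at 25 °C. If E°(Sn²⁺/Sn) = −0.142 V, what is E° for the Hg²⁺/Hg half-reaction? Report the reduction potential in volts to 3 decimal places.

In the reaction as written the Hg²⁺/Hg couple is reduced (cathode) and Sn²⁺/Sn is oxidized (anode), so E°cell = E°(Hg²⁺/Hg) − E°(Sn²⁺/Sn).
E°(Hg²⁺/Hg) = E°cell + E°(anode) = +0.997 + (−0.142) = +0.855 V.

+0.855 V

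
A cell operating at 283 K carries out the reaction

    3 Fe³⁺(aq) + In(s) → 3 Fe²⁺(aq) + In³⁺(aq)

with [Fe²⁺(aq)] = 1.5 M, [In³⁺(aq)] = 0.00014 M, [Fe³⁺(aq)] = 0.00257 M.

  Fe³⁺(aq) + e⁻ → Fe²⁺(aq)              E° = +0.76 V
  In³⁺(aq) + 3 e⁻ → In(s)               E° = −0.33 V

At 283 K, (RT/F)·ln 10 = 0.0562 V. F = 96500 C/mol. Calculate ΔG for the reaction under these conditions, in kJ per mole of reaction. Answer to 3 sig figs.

E°cell = +0.76 − (−0.33) = +1.09 V; the balanced reaction transfers n = 3 electrons.
Q = ([Fe²⁺(aq)]^3·[In³⁺(aq)]) / [Fe³⁺(aq)]^3 = 2.78×10^4, so log Q = 4.445 and E = +1.09 − (0.0562/3)(4.445) = +1.0067 V.
Finally ΔG = −nFE = −(3)(96500 C/mol)(+1.0067 V) = −291 kJ/mol.

−291 kJ/mol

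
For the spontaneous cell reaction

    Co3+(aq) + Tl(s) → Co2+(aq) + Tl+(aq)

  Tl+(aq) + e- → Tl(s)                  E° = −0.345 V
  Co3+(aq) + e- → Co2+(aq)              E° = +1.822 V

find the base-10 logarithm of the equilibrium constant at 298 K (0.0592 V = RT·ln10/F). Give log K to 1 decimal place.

log K = 36.6

The Co³⁺/Co²⁺ couple is reduced (cathode); E°cell = +1.822 − (−0.345) = +2.167 V with n = 1.
At equilibrium E = 0, so log K = nE°cell / 0.0592 = (1)(+2.167) / 0.0592 = 36.6.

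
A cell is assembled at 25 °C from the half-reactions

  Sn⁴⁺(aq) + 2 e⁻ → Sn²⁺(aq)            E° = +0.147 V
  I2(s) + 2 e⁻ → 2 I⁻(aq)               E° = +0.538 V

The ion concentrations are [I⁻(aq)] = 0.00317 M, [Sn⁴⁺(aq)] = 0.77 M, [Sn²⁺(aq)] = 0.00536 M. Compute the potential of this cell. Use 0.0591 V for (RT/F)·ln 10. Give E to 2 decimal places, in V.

+0.47 V

The I₂/I⁻ couple has the more positive E°, so it is the cathode; Sn⁴⁺/Sn²⁺ is the anode.
The standard potential is +0.538 − (+0.147) = +0.391 V and the balanced reaction transfers n = 2 electrons.
Balancing gives I2(s) + Sn²⁺(aq) → 2 I⁻(aq) + Sn⁴⁺(aq); hence Q = ([I⁻(aq)]^2·[Sn⁴⁺(aq)]) / [Sn²⁺(aq)] = 0.00144 (log Q = −2.841).
E = E° − (0.0591/n)·log Q = +0.391 − (0.0591/2)(−2.841) = +0.47 V.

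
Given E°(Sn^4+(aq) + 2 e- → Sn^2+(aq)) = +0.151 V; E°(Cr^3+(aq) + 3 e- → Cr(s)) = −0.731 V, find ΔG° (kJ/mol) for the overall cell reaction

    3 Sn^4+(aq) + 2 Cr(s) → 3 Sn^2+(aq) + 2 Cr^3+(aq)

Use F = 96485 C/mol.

−511 kJ/mol

In the reaction as written Sn^4+(aq) is reduced, so the Sn⁴⁺/Sn²⁺ couple is the cathode and Cr³⁺/Cr is the anode.
E°cell = +0.151 − (−0.731) = +0.882 V; balancing electrons gives n = 6.
ΔG° = −nFE°cell = −(6)(96485)(+0.882) J/mol = −511 kJ/mol.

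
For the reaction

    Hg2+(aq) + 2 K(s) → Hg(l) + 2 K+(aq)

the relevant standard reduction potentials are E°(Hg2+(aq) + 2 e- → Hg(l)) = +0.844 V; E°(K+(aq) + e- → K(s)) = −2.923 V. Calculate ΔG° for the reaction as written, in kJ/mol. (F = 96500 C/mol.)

−727 kJ/mol

In the reaction as written Hg2+(aq) is reduced, so the Hg²⁺/Hg couple is the cathode and K⁺/K is the anode.
E°cell = +0.844 − (−2.923) = +3.767 V; balancing electrons gives n = 2.
ΔG° = −nFE°cell = −(2)(96500)(+3.767) J/mol = −727 kJ/mol.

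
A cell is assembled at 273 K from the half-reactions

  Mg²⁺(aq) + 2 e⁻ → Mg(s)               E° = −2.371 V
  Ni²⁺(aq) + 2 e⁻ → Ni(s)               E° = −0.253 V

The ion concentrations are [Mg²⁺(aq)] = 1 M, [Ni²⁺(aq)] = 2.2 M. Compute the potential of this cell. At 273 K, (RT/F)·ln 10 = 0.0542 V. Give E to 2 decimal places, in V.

+2.13 V

Ni²⁺/Ni is reduced (cathode, E° = −0.253 V) and Mg²⁺/Mg is oxidized (anode).
The standard potential is −0.253 − (−2.371) = +2.118 V and the balanced reaction transfers n = 2 electrons.
Balancing gives Ni²⁺(aq) + Mg(s) → Ni(s) + Mg²⁺(aq); hence Q = [Mg²⁺(aq)] / [Ni²⁺(aq)] = 0.455 (log Q = −0.342).
By the Nernst equation, E = +2.118 − (0.0542/2)·(−0.342) = +2.13 V.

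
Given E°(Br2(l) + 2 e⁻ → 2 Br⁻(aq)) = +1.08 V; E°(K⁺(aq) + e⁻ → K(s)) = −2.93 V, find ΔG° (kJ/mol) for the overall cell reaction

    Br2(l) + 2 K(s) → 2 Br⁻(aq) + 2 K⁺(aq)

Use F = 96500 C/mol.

−774 kJ/mol

In the reaction as written Br2(l) is reduced, so the Br₂/Br⁻ couple is the cathode and K⁺/K is the anode.
E°cell = +1.08 − (−2.93) = +4.01 V; balancing electrons gives n = 2.
ΔG° = −nFE°cell = −(2)(96500)(+4.01) J/mol = −774 kJ/mol.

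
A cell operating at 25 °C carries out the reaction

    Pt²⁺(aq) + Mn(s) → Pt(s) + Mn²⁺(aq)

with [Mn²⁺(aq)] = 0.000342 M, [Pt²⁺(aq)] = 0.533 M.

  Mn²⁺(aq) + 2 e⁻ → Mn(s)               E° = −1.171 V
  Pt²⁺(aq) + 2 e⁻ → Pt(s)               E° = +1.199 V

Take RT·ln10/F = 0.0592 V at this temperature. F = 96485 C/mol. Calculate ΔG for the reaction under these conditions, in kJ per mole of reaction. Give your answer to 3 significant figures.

−476 kJ/mol

The standard cell potential is +1.199 − (−1.171) = +2.370 V, with n = 2 electrons in the balanced equation.
Here Q = [Mn²⁺(aq)] / [Pt²⁺(aq)] = 0.000642 (log Q = −3.193), giving E = +2.370 − (0.0592/2)·(−3.193) = +2.4645 V.
Then ΔG = −nFE = −2 × 96485 × +2.4645 J/mol = −476 kJ/mol.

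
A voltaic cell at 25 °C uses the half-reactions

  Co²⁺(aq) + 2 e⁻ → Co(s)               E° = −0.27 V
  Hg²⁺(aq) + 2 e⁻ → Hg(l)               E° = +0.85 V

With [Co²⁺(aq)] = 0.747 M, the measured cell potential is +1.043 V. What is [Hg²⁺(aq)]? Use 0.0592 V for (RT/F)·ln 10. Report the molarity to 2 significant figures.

Hg²⁺/Hg is the cathode (higher E°); E°cell = +0.85 − (−0.27) = +1.12 V with n = 2.
Rearranging E = E° − (0.0592/n)·log Q gives log Q = 2(+1.12 − (+1.043))/0.0592 = 2.601.
For Hg²⁺(aq) + Co(s) → Hg(l) + Co²⁺(aq), the reaction quotient is Q = [Co²⁺(aq)] / [Hg²⁺(aq)].
Substituting the known concentrations and solving, log [Hg²⁺(aq)] = −2.728 and [Hg²⁺(aq)] = 0.0019 M.

0.0019 M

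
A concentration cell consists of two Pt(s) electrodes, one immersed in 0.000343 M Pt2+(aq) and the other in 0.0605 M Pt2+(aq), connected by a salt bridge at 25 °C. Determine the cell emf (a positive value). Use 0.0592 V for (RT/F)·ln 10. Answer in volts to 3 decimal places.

For a concentration cell E°cell = 0, since both electrodes use the same couple.
The compartment with the higher Pt2+(aq) concentration (0.0605 M) acts as the cathode; ions are reduced there and produced at the dilute (0.000343 M) anode.
With n = 2, Ecell = −(0.0592/2)·log([dilute]/[conc]) = −(0.0592/2)·log(0.000343/0.0605) = +0.066 V.

0.066 V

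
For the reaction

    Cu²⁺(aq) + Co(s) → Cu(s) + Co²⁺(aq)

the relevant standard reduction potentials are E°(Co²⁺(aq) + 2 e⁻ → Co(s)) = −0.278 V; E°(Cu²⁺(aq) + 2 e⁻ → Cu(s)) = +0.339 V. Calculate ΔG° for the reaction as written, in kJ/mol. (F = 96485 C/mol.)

−119 kJ/mol

In the reaction as written Cu²⁺(aq) is reduced, so the Cu²⁺/Cu couple is the cathode and Co²⁺/Co is the anode.
E°cell = +0.339 − (−0.278) = +0.617 V; balancing electrons gives n = 2.
ΔG° = −nFE°cell = −(2)(96485)(+0.617) J/mol = −119 kJ/mol.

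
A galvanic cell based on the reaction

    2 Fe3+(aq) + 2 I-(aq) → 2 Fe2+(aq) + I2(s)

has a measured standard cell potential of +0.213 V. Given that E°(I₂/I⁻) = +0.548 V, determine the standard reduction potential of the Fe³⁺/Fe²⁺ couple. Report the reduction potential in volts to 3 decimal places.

+0.761 V

In the reaction as written the Fe³⁺/Fe²⁺ couple is reduced (cathode) and I₂/I⁻ is oxidized (anode), so E°cell = E°(Fe³⁺/Fe²⁺) − E°(I₂/I⁻).
E°(Fe³⁺/Fe²⁺) = E°cell + E°(anode) = +0.213 + (+0.548) = +0.761 V.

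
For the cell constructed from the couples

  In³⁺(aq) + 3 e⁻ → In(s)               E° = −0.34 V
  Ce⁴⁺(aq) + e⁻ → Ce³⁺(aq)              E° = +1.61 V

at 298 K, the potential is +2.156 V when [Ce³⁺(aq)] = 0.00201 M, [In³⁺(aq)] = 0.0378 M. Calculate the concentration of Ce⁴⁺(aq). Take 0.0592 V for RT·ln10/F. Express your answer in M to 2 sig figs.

With Ce⁴⁺/Ce³⁺ at the cathode and In³⁺/In at the anode, E°cell = +1.61 − (−0.34) = +1.95 V (n = 3).
Rearranging E = E° − (0.0592/n)·log Q gives log Q = 3(+1.95 − (+2.156))/0.0592 = −10.439.
The balanced reaction is 3 Ce⁴⁺(aq) + In(s) → 3 Ce³⁺(aq) + In³⁺(aq), so Q = ([Ce³⁺(aq)]^3·[In³⁺(aq)]) / [Ce⁴⁺(aq)]^3.
Substituting the known concentrations and solving, log [Ce⁴⁺(aq)] = 0.309 and [Ce⁴⁺(aq)] = 2.0 M.

2.0 M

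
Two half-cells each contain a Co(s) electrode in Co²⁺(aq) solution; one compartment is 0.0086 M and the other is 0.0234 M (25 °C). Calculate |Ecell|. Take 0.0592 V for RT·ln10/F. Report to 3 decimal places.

For a concentration cell E°cell = 0, since both electrodes use the same couple.
The compartment with the higher Co²⁺(aq) concentration (0.0234 M) acts as the cathode; ions are reduced there and produced at the dilute (0.0086 M) anode.
With n = 2, Ecell = −(0.0592/2)·log([dilute]/[conc]) = −(0.0592/2)·log(0.0086/0.0234) = +0.013 V.

0.013 V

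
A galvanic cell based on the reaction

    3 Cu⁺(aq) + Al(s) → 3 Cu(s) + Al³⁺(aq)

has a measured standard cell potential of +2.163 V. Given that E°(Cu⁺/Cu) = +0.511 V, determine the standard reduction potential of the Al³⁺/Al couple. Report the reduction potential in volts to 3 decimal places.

−1.652 V

In the reaction as written the Cu⁺/Cu couple is reduced (cathode) and Al³⁺/Al is oxidized (anode), so E°cell = E°(Cu⁺/Cu) − E°(Al³⁺/Al).
E°(Al³⁺/Al) = E°(cathode) − E°cell = +0.511 − (+2.163) = −1.652 V.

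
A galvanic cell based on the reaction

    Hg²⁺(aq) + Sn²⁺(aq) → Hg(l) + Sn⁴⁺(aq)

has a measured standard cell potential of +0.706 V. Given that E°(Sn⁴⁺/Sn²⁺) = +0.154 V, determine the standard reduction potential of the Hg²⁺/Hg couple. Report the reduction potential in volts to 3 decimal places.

+0.860 V

In the reaction as written the Hg²⁺/Hg couple is reduced (cathode) and Sn⁴⁺/Sn²⁺ is oxidized (anode), so E°cell = E°(Hg²⁺/Hg) − E°(Sn⁴⁺/Sn²⁺).
E°(Hg²⁺/Hg) = E°cell + E°(anode) = +0.706 + (+0.154) = +0.860 V.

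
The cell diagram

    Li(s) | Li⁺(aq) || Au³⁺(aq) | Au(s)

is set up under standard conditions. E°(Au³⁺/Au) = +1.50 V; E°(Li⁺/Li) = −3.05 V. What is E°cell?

+4.55 V

By convention the left-hand electrode in cell notation is the anode (oxidation) and the right-hand electrode is the cathode (reduction).
E°cell = E°(right) − E°(left) = +1.50 − (−3.05) = +4.55 V.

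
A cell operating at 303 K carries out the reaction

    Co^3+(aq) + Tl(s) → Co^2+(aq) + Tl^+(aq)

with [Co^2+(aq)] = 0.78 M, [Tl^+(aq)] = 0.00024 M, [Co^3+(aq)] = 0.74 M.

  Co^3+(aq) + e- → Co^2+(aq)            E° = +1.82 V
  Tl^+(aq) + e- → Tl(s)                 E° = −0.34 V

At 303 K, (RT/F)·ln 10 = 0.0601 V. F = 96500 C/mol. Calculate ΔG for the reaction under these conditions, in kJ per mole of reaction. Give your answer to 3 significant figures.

The standard cell potential is +1.82 − (−0.34) = +2.16 V, with n = 1 electron in the balanced equation.
The reaction quotient is ([Co^2+(aq)]·[Tl^+(aq)]) / [Co^3+(aq)] = 0.000253; by Nernst, E = +2.16 − (0.0601/1)(−3.597) = +2.3762 V.
Finally ΔG = −nFE = −(1)(96500 C/mol)(+2.3762 V) = −229 kJ/mol.

−229 kJ/mol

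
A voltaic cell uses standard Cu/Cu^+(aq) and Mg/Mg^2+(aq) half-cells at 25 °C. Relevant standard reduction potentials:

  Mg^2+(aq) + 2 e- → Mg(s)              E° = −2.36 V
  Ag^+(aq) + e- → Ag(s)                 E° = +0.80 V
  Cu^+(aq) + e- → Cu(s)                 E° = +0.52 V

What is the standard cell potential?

+2.88 V

Of the two couples in this cell, the one with the more positive reduction potential is reduced at the cathode: here that is Cu⁺/Cu (+0.52 V); Mg²⁺/Mg (−2.36 V) is the anode.
E°cell = E°(cathode) − E°(anode) = +0.52 − (−2.36) = +2.88 V.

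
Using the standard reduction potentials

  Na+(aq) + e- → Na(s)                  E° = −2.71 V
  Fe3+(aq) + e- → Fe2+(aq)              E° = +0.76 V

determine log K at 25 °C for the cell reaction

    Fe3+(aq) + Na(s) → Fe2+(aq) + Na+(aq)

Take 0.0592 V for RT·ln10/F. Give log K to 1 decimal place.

The Fe³⁺/Fe²⁺ couple is reduced (cathode); E°cell = +0.76 − (−2.71) = +3.47 V with n = 1.
At equilibrium E = 0, so log K = nE°cell / 0.0592 = (1)(+3.47) / 0.0592 = 58.6.

log K = 58.6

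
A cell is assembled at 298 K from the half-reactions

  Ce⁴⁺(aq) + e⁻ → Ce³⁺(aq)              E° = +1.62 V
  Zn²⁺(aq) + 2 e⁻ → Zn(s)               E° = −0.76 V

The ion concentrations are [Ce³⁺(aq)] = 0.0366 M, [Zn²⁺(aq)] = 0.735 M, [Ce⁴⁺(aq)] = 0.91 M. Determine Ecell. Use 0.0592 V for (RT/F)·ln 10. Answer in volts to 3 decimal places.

+2.467 V

Ce⁴⁺/Ce³⁺ is reduced (cathode, E° = +1.62 V) and Zn²⁺/Zn is oxidized (anode).
The standard potential is +1.62 − (−0.76) = +2.38 V and the balanced reaction transfers n = 2 electrons.
The balanced reaction is 2 Ce⁴⁺(aq) + Zn(s) → 2 Ce³⁺(aq) + Zn²⁺(aq), so Q = ([Ce³⁺(aq)]^2·[Zn²⁺(aq)]) / [Ce⁴⁺(aq)]^2 = 0.00119 and log Q = −2.925.
E = E° − (0.0592/n)·log Q = +2.38 − (0.0592/2)(−2.925) = +2.467 V.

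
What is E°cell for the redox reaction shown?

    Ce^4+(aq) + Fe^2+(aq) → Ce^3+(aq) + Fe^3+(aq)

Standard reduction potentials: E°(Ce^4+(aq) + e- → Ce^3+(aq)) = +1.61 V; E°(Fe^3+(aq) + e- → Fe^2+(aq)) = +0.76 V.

Ce^4+(aq) gains electrons, so the Ce⁴⁺/Ce³⁺ couple is the cathode; the Fe³⁺/Fe²⁺ couple is the anode.
E°cell = E°(cathode) − E°(anode) = +1.61 − (+0.76) = +0.85 V.

+0.85 V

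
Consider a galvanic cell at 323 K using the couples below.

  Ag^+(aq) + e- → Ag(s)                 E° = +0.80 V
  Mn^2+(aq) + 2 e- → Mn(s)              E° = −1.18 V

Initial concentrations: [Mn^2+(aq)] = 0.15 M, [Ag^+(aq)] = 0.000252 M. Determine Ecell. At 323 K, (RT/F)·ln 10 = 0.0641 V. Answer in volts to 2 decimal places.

Since E°(Ag⁺/Ag) > E°(Mn²⁺/Mn), Ag⁺/Ag serves as the cathode.
E°cell = E°cat − E°an = +0.80 − (−1.18) = +1.98 V; n = 2.
For the overall reaction 2 Ag^+(aq) + Mn(s) → 2 Ag(s) + Mn^2+(aq), Q = [Mn^2+(aq)] / [Ag^+(aq)]^2 = 2.36×10^6, giving log Q = 6.373.
Applying E = E° − (RT ln10/nF)·log Q gives +1.98 − (0.0641/2)(6.373) = +1.78 V.

+1.78 V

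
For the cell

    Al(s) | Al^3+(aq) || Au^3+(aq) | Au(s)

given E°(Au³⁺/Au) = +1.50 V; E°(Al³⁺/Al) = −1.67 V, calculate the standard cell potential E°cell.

+3.17 V

By convention the left-hand electrode in cell notation is the anode (oxidation) and the right-hand electrode is the cathode (reduction).
E°cell = E°(right) − E°(left) = +1.50 − (−1.67) = +3.17 V.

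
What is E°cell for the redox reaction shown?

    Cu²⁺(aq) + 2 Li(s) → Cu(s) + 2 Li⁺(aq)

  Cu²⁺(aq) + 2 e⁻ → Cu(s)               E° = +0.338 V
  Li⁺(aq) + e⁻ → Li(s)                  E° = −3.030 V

+3.368 V

Cu²⁺(aq) gains electrons, so the Cu²⁺/Cu couple is the cathode; the Li⁺/Li couple is the anode.
E°cell = E°(cathode) − E°(anode) = +0.338 − (−3.030) = +3.368 V.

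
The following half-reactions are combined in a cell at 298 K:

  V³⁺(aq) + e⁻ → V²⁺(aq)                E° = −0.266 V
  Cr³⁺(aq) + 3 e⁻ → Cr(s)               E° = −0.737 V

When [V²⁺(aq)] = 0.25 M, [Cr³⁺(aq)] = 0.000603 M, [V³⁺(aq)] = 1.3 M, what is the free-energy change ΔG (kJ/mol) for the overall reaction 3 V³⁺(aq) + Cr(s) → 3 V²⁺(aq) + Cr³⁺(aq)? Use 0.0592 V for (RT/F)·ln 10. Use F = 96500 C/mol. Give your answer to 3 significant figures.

With V³⁺/V²⁺ reduced at the cathode, E°cell = −0.266 − (−0.737) = +0.471 V and n = 3.
Here Q = ([V²⁺(aq)]^3·[Cr³⁺(aq)]) / [V³⁺(aq)]^3 = 4.29×10^−6 (log Q = −5.368), giving E = +0.471 − (0.0592/3)·(−5.368) = +0.5769 V.
Finally ΔG = −nFE = −(3)(96500 C/mol)(+0.5769 V) = −167 kJ/mol.

−167 kJ/mol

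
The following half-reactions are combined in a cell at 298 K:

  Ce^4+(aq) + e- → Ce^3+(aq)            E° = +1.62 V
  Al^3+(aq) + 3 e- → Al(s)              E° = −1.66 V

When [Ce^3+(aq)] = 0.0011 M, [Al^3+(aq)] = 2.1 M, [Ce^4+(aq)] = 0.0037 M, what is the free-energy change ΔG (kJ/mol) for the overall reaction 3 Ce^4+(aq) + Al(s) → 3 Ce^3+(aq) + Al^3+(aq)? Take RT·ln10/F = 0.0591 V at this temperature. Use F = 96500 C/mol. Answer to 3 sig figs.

−957 kJ/mol

E°cell = +1.62 − (−1.66) = +3.28 V; the balanced reaction transfers n = 3 electrons.
Q = ([Ce^3+(aq)]^3·[Al^3+(aq)]) / [Ce^4+(aq)]^3 = 0.0552, so log Q = −1.258 and E = +3.28 − (0.0591/3)(−1.258) = +3.3048 V.
ΔG = −nFE = −(3)(96500)(+3.3048) J/mol = −957 kJ/mol.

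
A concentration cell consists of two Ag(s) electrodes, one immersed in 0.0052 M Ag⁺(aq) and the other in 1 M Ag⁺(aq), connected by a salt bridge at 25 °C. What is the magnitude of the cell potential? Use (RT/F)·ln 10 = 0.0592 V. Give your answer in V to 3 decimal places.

0.135 V

For a concentration cell E°cell = 0, since both electrodes use the same couple.
The compartment with the higher Ag⁺(aq) concentration (1 M) acts as the cathode; ions are reduced there and produced at the dilute (0.0052 M) anode.
With n = 1, Ecell = −(0.0592/1)·log([dilute]/[conc]) = −(0.0592/1)·log(0.0052/1) = +0.135 V.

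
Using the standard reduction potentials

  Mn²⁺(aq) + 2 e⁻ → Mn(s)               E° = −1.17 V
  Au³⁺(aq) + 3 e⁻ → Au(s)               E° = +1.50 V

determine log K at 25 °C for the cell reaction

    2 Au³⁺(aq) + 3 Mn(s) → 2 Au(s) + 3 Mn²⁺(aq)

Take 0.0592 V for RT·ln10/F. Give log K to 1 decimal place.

log K = 270.6

The Au³⁺/Au couple is reduced (cathode); E°cell = +1.50 − (−1.17) = +2.67 V with n = 6.
At equilibrium E = 0, so log K = nE°cell / 0.0592 = (6)(+2.67) / 0.0592 = 270.6.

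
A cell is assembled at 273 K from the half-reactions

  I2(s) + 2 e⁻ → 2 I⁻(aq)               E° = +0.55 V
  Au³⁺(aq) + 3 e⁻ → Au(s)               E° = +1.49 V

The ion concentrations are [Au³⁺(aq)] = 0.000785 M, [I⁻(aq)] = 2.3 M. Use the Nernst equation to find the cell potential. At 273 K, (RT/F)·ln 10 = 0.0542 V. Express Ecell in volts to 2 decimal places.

Au³⁺/Au is reduced (cathode, E° = +1.49 V) and I₂/I⁻ is oxidized (anode).
E°cell = E°cat − E°an = +1.49 − (+0.55) = +0.94 V; n = 6.
The balanced reaction is 2 Au³⁺(aq) + 6 I⁻(aq) → 2 Au(s) + 3 I2(s), so Q = 1 / ([Au³⁺(aq)]^2·[I⁻(aq)]^6) = 1.1×10^4 and log Q = 4.040.
E = E° − (0.0542/n)·log Q = +0.94 − (0.0542/6)(4.040) = +0.90 V.

+0.90 V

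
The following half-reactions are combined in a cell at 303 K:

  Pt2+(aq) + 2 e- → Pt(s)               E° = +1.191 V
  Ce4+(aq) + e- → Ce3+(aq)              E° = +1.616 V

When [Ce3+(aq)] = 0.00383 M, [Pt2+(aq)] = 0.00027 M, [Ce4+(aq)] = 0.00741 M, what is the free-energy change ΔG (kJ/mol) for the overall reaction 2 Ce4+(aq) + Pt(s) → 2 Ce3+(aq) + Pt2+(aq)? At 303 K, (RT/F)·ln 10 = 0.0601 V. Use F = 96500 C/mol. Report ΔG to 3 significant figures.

−106 kJ/mol

The standard cell potential is +1.616 − (+1.191) = +0.425 V, with n = 2 electrons in the balanced equation.
Q = ([Ce3+(aq)]^2·[Pt2+(aq)]) / [Ce4+(aq)]^2 = 7.21×10^−5, so log Q = −4.142 and E = +0.425 − (0.0601/2)(−4.142) = +0.5495 V.
Then ΔG = −nFE = −2 × 96500 × +0.5495 J/mol = −106 kJ/mol.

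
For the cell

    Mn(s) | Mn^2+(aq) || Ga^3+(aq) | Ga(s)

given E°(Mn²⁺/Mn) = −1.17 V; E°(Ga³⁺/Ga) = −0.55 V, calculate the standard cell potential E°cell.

+0.62 V

By convention the left-hand electrode in cell notation is the anode (oxidation) and the right-hand electrode is the cathode (reduction).
E°cell = E°(right) − E°(left) = −0.55 − (−1.17) = +0.62 V.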